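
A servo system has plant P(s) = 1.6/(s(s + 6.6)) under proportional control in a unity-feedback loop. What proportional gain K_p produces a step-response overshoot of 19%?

K_p = 31.2

From %OS = 100·exp(−πζ/√(1−ζ²)) = 19%, ζ = −ln(0.19)/√(π²+ln²(0.19)) = 0.4673.
Characteristic equation s² + 6.6s + 1.6K_p = 0 gives ζ = 6.6/(2√(1.6K_p)).
Setting ζ = 0.4673: √(1.6K_p) = 6.6/(2·0.4673) = 7.061, so K_p = 49.86/1.6 = 31.2.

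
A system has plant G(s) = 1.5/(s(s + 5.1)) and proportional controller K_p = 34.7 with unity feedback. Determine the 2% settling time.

The closed-loop denominator s² + 5.1s + 52.05 gives ω_n = √52.05 = 7.215 and ζ = 5.1/(2ω_n) = 0.3535.
2% settling time T_s ≈ 4/(ζω_n) = 4/2.55 = 1.57 s.

T_s ≈ 1.57 s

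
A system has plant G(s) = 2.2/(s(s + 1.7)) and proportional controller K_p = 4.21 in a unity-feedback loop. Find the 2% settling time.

Closed-loop characteristic equation: s² + 1.7s + 9.262 = 0, so ω_n = 3.043 rad/s and ζ = 1.7/(2·3.043) = 0.2793.
2% settling time T_s ≈ 4/(ζω_n) = 4/0.85 = 4.71 s.

T_s ≈ 4.71 s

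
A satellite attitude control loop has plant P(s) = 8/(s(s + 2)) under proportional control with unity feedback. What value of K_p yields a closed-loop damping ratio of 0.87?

Closed-loop characteristic equation: s² + 2s + K_p·8 = 0.
So ω_n = √(8K_p) and 2ζω_n = 2, giving ζ = 2/(2√(8K_p)).
Setting ζ = 0.87: √(8K_p) = 2/(2·0.87) = 1.149, so K_p = 1.321/8 = 0.165.

K_p = 0.165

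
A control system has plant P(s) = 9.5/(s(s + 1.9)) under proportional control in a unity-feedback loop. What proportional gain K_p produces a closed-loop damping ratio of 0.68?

Closed-loop characteristic equation: s² + 1.9s + K_p·9.5 = 0.
So ω_n = √(9.5K_p) and 2ζω_n = 1.9, giving ζ = 1.9/(2√(9.5K_p)).
Setting ζ = 0.68: √(9.5K_p) = 1.9/(2·0.68) = 1.397, so K_p = 1.952/9.5 = 0.205.

K_p = 0.205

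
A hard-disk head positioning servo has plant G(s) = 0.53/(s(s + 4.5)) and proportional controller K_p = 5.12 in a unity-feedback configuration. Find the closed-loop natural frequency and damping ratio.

With unity feedback the closed-loop characteristic equation is s² + 4.5s + 5.12·0.53 = s² + 4.5s + 2.714 = 0.
So ω_n² = 2.714 ⇒ ω_n = 1.647 rad/s, and ζ = 4.5/(2ω_n) = 1.37.

ω_n = 1.65 rad/s, ζ = 1.37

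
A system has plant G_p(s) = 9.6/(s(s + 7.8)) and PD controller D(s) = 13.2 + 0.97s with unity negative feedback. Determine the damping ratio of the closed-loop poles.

Forward path: (13.2 + 0.97s)·9.6/(s(s+7.8)). The closed-loop characteristic equation is s² + (7.8 + 9.6·0.97)s + 9.6·13.2 = 0.
That is s² + 17.11s + 126.7 = 0, so ω_n = 11.26 rad/s and ζ = 17.11/(2·11.26) = 0.7601.

ζ = 0.76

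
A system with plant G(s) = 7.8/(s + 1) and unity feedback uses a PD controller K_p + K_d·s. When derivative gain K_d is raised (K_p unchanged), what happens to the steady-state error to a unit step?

K_d affects only the transient (the s-coefficient); the DC loop gain, and hence e_ss, depends only on K_p.

unchanged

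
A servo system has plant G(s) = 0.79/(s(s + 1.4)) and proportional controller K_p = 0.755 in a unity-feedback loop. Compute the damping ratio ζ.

1 + K_p·G(s) = 0 gives s² + 1.4s + 0.5965 = 0.
Matching s² + 2ζω_n s + ω_n²: ω_n = √0.5965 = 0.7723 rad/s and 2ζω_n = 1.4, so ζ = 1.4/(2·0.7723) = 0.906.

ζ = 0.906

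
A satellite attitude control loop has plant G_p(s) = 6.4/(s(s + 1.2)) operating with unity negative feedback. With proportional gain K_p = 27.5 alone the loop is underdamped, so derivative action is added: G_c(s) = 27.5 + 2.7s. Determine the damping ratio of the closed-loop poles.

ζ = 0.696

Forward path: (27.5 + 2.7s)·6.4/(s(s+1.2)). The closed-loop characteristic equation is s² + (1.2 + 6.4·2.7)s + 6.4·27.5 = 0.
That is s² + 18.48s + 176 = 0, so ω_n = 13.27 rad/s and ζ = 18.48/(2·13.27) = 0.6965.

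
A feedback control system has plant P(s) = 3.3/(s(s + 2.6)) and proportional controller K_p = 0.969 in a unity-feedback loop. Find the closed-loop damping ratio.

ζ = 0.727

The closed-loop denominator is s(s+2.6) + 0.969·3.3 = s² + 2.6s + 3.198.
So ω_n² = 3.198 ⇒ ω_n = 1.788 rad/s, and ζ = 2.6/(2ω_n) = 0.727.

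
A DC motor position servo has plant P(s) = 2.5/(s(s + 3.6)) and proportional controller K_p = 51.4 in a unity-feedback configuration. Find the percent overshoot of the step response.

The closed-loop denominator s² + 3.6s + 128.5 gives ω_n = √128.5 = 11.34 and ζ = 3.6/(2ω_n) = 0.1588.
%OS = 100·exp(−πζ/√(1−ζ²)) = 100·exp(−π·0.1588/√0.9748) = 60.3%.

60.3%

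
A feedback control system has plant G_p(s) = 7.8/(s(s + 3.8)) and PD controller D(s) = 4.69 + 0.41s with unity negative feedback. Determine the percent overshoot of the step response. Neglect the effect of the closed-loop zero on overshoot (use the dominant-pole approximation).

Forward path: (4.69 + 0.41s)·7.8/(s(s+3.8)). The closed-loop characteristic equation is s² + (3.8 + 7.8·0.41)s + 7.8·4.69 = 0.
That is s² + 6.998s + 36.58 = 0, so ω_n = 6.048 rad/s and ζ = 6.998/(2·6.048) = 0.5785.
%OS = 100·exp(−πζ/√(1−ζ²)) = 10.8%.

10.8%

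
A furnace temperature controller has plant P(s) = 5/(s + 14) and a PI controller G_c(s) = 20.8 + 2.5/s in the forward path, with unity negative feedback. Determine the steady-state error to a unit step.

0

The open loop G_c(s)P(s) has a pole at the origin (type 1), so the static position error constant is infinite and e_ss = 1/(1+∞) = 0.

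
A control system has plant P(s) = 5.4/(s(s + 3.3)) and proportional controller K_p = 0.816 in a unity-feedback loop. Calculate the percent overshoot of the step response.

From 1 + K_pP(s) = 0: s² + 3.3s + 4.406 = 0 ⇒ ω_n = 2.099, ζ = 0.786.
%OS = 100·exp(−πζ/√(1−ζ²)) = 100·exp(−π·0.786/√0.3821) = 1.84%.

1.84%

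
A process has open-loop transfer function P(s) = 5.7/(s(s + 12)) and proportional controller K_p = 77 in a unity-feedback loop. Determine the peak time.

From 1 + K_pP(s) = 0: s² + 12s + 438.9 = 0 ⇒ ω_n = 20.95, ζ = 0.2864.
Damped frequency ω_d = ω_n√(1−ζ²) = 20.07 rad/s, so peak time T_p = π/ω_d = 0.157 s.

T_p = 0.157 s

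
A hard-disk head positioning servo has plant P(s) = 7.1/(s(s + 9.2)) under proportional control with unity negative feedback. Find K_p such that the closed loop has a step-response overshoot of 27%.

K_p = 20.1

From %OS = 100·exp(−πζ/√(1−ζ²)) = 27%, ζ = −ln(0.27)/√(π²+ln²(0.27)) = 0.3847.
Characteristic equation s² + 9.2s + 7.1K_p = 0 gives ζ = 9.2/(2√(7.1K_p)).
Setting ζ = 0.3847: √(7.1K_p) = 9.2/(2·0.3847) = 11.96, so K_p = 143/7.1 = 20.1.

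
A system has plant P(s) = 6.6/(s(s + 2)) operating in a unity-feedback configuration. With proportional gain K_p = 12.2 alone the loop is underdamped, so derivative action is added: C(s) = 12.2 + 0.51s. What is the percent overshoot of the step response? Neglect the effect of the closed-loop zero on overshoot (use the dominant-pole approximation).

37.4%

Forward path: (12.2 + 0.51s)·6.6/(s(s+2)). The closed-loop characteristic equation is s² + (2 + 6.6·0.51)s + 6.6·12.2 = 0.
That is s² + 5.366s + 80.52 = 0, so ω_n = 8.973 rad/s and ζ = 5.366/(2·8.973) = 0.299.
%OS = 100·exp(−πζ/√(1−ζ²)) = 37.4%.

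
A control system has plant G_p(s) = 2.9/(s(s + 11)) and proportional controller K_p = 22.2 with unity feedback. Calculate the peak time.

From 1 + K_pG_p(s) = 0: s² + 11s + 64.38 = 0 ⇒ ω_n = 8.024, ζ = 0.6855.
Damped frequency ω_d = ω_n√(1−ζ²) = 5.842 rad/s, so peak time T_p = π/ω_d = 0.538 s.

T_p = 0.538 s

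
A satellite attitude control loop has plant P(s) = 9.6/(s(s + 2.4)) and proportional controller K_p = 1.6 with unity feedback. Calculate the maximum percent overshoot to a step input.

36.4%

From 1 + K_pP(s) = 0: s² + 2.4s + 15.36 = 0 ⇒ ω_n = 3.919, ζ = 0.3062.
%OS = 100·exp(−πζ/√(1−ζ²)) = 100·exp(−π·0.3062/√0.9062) = 36.4%.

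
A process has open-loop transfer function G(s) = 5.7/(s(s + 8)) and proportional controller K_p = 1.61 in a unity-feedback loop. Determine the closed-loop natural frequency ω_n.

1 + K_p·G(s) = 0 gives s² + 8s + 9.177 = 0.
So ω_n² = 9.177 ⇒ ω_n = 3.029 rad/s, and ζ = 8/(2ω_n) = 1.32.

ω_n = 3.03 rad/s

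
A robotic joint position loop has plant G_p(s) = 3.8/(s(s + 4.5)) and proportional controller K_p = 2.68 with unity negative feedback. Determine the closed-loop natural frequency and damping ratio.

ω_n = 3.19 rad/s, ζ = 0.705

The closed-loop denominator is s(s+4.5) + 2.68·3.8 = s² + 4.5s + 10.18.
So ω_n² = 10.18 ⇒ ω_n = 3.191 rad/s, and ζ = 4.5/(2ω_n) = 0.705.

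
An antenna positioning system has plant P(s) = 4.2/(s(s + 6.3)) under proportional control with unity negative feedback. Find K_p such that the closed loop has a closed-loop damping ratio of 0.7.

Closed-loop characteristic equation: s² + 6.3s + K_p·4.2 = 0.
So ω_n = √(4.2K_p) and 2ζω_n = 6.3, giving ζ = 6.3/(2√(4.2K_p)).
Setting ζ = 0.7: √(4.2K_p) = 6.3/(2·0.7) = 4.5, so K_p = 20.25/4.2 = 4.82.

K_p = 4.82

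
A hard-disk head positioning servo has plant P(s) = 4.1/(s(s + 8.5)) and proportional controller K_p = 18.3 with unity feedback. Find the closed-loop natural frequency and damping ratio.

With unity feedback the closed-loop characteristic equation is s² + 8.5s + 18.3·4.1 = s² + 8.5s + 75.03 = 0.
Matching s² + 2ζω_n s + ω_n²: ω_n = √75.03 = 8.662 rad/s and 2ζω_n = 8.5, so ζ = 8.5/(2·8.662) = 0.491.

ω_n = 8.66 rad/s, ζ = 0.491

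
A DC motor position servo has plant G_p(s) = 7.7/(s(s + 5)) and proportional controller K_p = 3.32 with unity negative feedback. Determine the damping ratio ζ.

ζ = 0.494

With unity feedback the closed-loop characteristic equation is s² + 5s + 3.32·7.7 = s² + 5s + 25.56 = 0.
So ω_n² = 25.56 ⇒ ω_n = 5.056 rad/s, and ζ = 5/(2ω_n) = 0.494.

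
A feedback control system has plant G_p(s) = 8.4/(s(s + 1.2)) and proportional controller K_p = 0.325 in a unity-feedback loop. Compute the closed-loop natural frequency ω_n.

With unity feedback the closed-loop characteristic equation is s² + 1.2s + 0.325·8.4 = s² + 1.2s + 2.73 = 0.
Matching s² + 2ζω_n s + ω_n²: ω_n = √2.73 = 1.652 rad/s and 2ζω_n = 1.2, so ζ = 1.2/(2·1.652) = 0.363.

ω_n = 1.65 rad/s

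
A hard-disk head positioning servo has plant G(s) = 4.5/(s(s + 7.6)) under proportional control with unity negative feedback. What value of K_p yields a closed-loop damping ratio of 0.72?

Closed-loop characteristic equation: s² + 7.6s + K_p·4.5 = 0.
So ω_n = √(4.5K_p) and 2ζω_n = 7.6, giving ζ = 7.6/(2√(4.5K_p)).
Setting ζ = 0.72: √(4.5K_p) = 7.6/(2·0.72) = 5.278, so K_p = 27.85/4.5 = 6.19.

K_p = 6.19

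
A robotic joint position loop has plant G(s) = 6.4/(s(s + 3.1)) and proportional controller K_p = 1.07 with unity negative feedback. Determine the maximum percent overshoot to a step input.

9.93%

Closed-loop characteristic equation: s² + 3.1s + 6.848 = 0, so ω_n = 2.617 rad/s and ζ = 3.1/(2·2.617) = 0.5923.
%OS = 100·exp(−πζ/√(1−ζ²)) = 100·exp(−π·0.5923/√0.6492) = 9.93%.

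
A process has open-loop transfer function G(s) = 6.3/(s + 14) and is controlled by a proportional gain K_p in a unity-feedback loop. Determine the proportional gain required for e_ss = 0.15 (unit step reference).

K_p = 12.6

Steady-state error for a unit step on this type-0 loop is 1/(1 + K_p·G(0)).
G(0) = 0.45. Require 1/(1 + K_p·0.45) = 0.15, so 1 + 0.45·K_p = 6.667.
K_p = (6.667 − 1)/0.45 = 12.6.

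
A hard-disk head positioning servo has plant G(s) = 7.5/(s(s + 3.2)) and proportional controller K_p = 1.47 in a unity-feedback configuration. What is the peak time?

T_p = 1.08 s

Closed-loop characteristic equation: s² + 3.2s + 11.03 = 0, so ω_n = 3.32 rad/s and ζ = 3.2/(2·3.32) = 0.4819.
Damped frequency ω_d = ω_n√(1−ζ²) = 2.909 rad/s, so peak time T_p = π/ω_d = 1.08 s.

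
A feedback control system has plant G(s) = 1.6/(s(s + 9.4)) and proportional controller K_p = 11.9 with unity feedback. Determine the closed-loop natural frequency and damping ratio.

ω_n = 4.36 rad/s, ζ = 1.08

With unity feedback the closed-loop characteristic equation is s² + 9.4s + 11.9·1.6 = s² + 9.4s + 19.04 = 0.
Matching s² + 2ζω_n s + ω_n²: ω_n = √19.04 = 4.363 rad/s and 2ζω_n = 9.4, so ζ = 9.4/(2·4.363) = 1.08.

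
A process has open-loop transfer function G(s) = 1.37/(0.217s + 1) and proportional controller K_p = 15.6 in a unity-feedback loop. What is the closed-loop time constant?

τ = 0.0097 s

Closed loop: T(s) = K_p·G/(1+K_p·G) = 21.37/(0.217s + 1 + 21.37), with pole at s = −(1 + 21.37)/0.217 = −103.1.
Closed-loop time constant τ = 1/103.1 = 0.0097 s.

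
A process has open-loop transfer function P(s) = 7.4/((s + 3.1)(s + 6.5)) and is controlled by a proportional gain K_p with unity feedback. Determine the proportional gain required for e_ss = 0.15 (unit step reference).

K_p = 15.4

The loop is type 0, so e_ss(step) = 1/(1 + K_pos) with K_pos = K_p·P(0).
P(0) = 0.3672. Require 1/(1 + K_p·0.3672) = 0.15, so 1 + 0.3672·K_p = 6.667.
K_p = (6.667 − 1)/0.3672 = 15.4.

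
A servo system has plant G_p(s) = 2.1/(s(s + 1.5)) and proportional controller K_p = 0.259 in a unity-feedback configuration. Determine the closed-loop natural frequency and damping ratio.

ω_n = 0.737 rad/s, ζ = 1.02

The closed-loop denominator is s(s+1.5) + 0.259·2.1 = s² + 1.5s + 0.5439.
Matching s² + 2ζω_n s + ω_n²: ω_n = √0.5439 = 0.7375 rad/s and 2ζω_n = 1.5, so ζ = 1.5/(2·0.7375) = 1.02.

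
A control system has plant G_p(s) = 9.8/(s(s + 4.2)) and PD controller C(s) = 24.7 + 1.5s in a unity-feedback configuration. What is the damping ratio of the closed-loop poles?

Forward path: (24.7 + 1.5s)·9.8/(s(s+4.2)). The closed-loop characteristic equation is s² + (4.2 + 9.8·1.5)s + 9.8·24.7 = 0.
That is s² + 18.9s + 242.1 = 0, so ω_n = 15.56 rad/s and ζ = 18.9/(2·15.56) = 0.6074.

ζ = 0.607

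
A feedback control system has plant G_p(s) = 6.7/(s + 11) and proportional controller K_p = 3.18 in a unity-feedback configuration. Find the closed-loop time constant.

Closed-loop transfer function: T(s) = K_p·G_p(s)/(1 + K_p·G_p(s)) = 21.31/(s + 11 + 21.31) = 21.31/(s + 32.31).
Time constant τ = 1/32.31 = 0.031 s.

τ = 0.031 s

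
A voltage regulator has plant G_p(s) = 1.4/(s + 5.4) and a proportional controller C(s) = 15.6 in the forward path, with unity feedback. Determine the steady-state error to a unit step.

0.198

The loop is type 0. Static position error constant K_pos = C(0)·G_p(0) = 15.6·0.2593 = 4.044.
Steady-state error to a unit step: e_ss = 1/(1+K_pos) = 1/5.044 = 0.198.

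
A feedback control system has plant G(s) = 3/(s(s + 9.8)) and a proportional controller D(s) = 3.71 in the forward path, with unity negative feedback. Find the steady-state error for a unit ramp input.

0.881

The loop has one pole at the origin (type 1). Velocity error constant K_v = lim_{s→0} s·D(s)G(s) = 3.71·3/9.8 = 1.136.
Steady-state error to a unit ramp: e_ss = 1/K_v = 0.881.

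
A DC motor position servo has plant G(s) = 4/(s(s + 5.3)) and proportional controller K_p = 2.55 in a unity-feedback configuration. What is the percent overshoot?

0.937%

From 1 + K_pG(s) = 0: s² + 5.3s + 10.2 = 0 ⇒ ω_n = 3.194, ζ = 0.8297.
%OS = 100·exp(−πζ/√(1−ζ²)) = 100·exp(−π·0.8297/√0.3115) = 0.937%.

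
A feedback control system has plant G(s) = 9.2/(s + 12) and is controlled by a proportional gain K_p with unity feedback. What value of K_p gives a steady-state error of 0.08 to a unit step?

Steady-state error for a unit step on this type-0 loop is 1/(1 + K_p·G(0)).
G(0) = 0.7667. Require 1/(1 + K_p·0.7667) = 0.08, so 1 + 0.7667·K_p = 12.5.
K_p = (12.5 − 1)/0.7667 = 15.

K_p = 15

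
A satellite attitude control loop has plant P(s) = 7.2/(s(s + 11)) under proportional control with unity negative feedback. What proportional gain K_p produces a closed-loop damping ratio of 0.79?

Closed-loop characteristic equation: s² + 11s + K_p·7.2 = 0.
So ω_n = √(7.2K_p) and 2ζω_n = 11, giving ζ = 11/(2√(7.2K_p)).
Setting ζ = 0.79: √(7.2K_p) = 11/(2·0.79) = 6.962, so K_p = 48.47/7.2 = 6.73.

K_p = 6.73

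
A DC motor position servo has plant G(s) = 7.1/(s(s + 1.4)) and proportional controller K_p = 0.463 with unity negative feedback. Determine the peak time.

T_p = 1.88 s

Closed-loop characteristic equation: s² + 1.4s + 3.287 = 0, so ω_n = 1.813 rad/s and ζ = 1.4/(2·1.813) = 0.3861.
Damped frequency ω_d = ω_n√(1−ζ²) = 1.673 rad/s, so peak time T_p = π/ω_d = 1.88 s.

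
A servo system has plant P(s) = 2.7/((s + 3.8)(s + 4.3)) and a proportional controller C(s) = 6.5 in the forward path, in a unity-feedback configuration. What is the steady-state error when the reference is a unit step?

The loop is type 0. Static position error constant K_pos = C(0)·P(0) = 6.5·0.1652 = 1.074.
Steady-state error to a unit step: e_ss = 1/(1+K_pos) = 1/2.074 = 0.482.

0.482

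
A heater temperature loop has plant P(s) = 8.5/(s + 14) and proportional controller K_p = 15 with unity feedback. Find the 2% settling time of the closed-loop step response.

T_s ≈ 0.0283 s

Closed-loop transfer function: T(s) = K_p·P(s)/(1 + K_p·P(s)) = 127.5/(s + 14 + 127.5) = 127.5/(s + 141.5).
Time constant τ = 1/141.5 = 0.007067 s, so the 2% settling time is about 4τ = 0.0283 s.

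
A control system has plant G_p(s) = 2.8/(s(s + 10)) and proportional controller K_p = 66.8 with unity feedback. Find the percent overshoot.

29.1%

From 1 + K_pG_p(s) = 0: s² + 10s + 187 = 0 ⇒ ω_n = 13.68, ζ = 0.3656.
%OS = 100·exp(−πζ/√(1−ζ²)) = 100·exp(−π·0.3656/√0.8663) = 29.1%.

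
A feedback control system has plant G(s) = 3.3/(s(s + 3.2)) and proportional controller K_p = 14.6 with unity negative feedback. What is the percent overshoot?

47.5%

The closed-loop denominator s² + 3.2s + 48.18 gives ω_n = √48.18 = 6.941 and ζ = 3.2/(2ω_n) = 0.2305.
%OS = 100·exp(−πζ/√(1−ζ²)) = 100·exp(−π·0.2305/√0.9469) = 47.5%.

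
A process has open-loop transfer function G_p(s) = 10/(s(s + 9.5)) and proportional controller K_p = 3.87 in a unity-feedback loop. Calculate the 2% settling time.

T_s ≈ 0.842 s

The closed-loop denominator s² + 9.5s + 38.7 gives ω_n = √38.7 = 6.221 and ζ = 9.5/(2ω_n) = 0.7636.
2% settling time T_s ≈ 4/(ζω_n) = 4/4.75 = 0.842 s.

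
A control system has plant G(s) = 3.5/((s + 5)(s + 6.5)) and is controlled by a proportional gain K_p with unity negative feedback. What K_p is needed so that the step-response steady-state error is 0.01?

For a type-0 loop with proportional control, e_ss = 1/(1 + K_p·G(0)).
G(0) = 0.1077. Require 1/(1 + K_p·0.1077) = 0.01, so 1 + 0.1077·K_p = 100.
K_p = (100 − 1)/0.1077 = 919.

K_p = 919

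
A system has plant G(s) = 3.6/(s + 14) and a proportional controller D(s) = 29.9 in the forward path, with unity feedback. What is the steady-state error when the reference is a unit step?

0.115

The loop is type 0. Static position error constant K_pos = D(0)·G(0) = 29.9·0.2571 = 7.689.
Steady-state error to a unit step: e_ss = 1/(1+K_pos) = 1/8.689 = 0.115.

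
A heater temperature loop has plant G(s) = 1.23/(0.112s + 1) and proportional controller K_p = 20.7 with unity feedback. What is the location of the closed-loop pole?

s = -236.3

Closed loop: T(s) = K_p·G/(1+K_p·G) = 25.46/(0.112s + 1 + 25.46), with pole at s = −(1 + 25.46)/0.112 = −236.3.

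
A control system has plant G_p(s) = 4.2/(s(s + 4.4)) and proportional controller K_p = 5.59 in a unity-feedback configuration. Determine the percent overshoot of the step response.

Closed-loop characteristic equation: s² + 4.4s + 23.48 = 0, so ω_n = 4.845 rad/s and ζ = 4.4/(2·4.845) = 0.454.
%OS = 100·exp(−πζ/√(1−ζ²)) = 100·exp(−π·0.454/√0.7938) = 20.2%.

20.2%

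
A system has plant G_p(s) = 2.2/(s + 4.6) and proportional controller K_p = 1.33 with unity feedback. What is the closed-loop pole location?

Closed-loop transfer function: T(s) = K_p·G_p(s)/(1 + K_p·G_p(s)) = 2.926/(s + 4.6 + 2.926) = 2.926/(s + 7.526).
The closed-loop pole is at s = −7.526.

s = -7.526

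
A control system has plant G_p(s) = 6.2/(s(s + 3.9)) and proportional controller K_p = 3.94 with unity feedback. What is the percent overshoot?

26%

Closed-loop characteristic equation: s² + 3.9s + 24.43 = 0, so ω_n = 4.942 rad/s and ζ = 3.9/(2·4.942) = 0.3945.
%OS = 100·exp(−πζ/√(1−ζ²)) = 100·exp(−π·0.3945/√0.8443) = 26%.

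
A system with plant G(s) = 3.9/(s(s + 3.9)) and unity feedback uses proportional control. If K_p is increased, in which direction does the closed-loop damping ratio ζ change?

ζ = 3.9/(2√(3.9K_p)); increasing K_p raises the denominator, so ζ falls.

decrease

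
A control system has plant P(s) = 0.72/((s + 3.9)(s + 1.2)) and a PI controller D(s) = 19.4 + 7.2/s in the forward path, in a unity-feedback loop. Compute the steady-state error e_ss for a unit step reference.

0

The open loop D(s)P(s) has a pole at the origin (type 1), so the static position error constant is infinite and e_ss = 1/(1+∞) = 0.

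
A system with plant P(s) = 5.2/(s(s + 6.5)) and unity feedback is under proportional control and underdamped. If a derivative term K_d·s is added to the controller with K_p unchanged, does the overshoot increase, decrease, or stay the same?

decrease

The derivative term adds K·K_d to the s-coefficient of the characteristic equation, raising 2ζω_n while ω_n is unchanged; ζ increases, so overshoot decreases.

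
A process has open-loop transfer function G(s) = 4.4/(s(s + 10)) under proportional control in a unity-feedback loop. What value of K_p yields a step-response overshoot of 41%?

From %OS = 100·exp(−πζ/√(1−ζ²)) = 41%, ζ = −ln(0.41)/√(π²+ln²(0.41)) = 0.273.
Characteristic equation s² + 10s + 4.4K_p = 0 gives ζ = 10/(2√(4.4K_p)).
Setting ζ = 0.273: √(4.4K_p) = 10/(2·0.273) = 18.31, so K_p = 335.4/4.4 = 76.2.

K_p = 76.2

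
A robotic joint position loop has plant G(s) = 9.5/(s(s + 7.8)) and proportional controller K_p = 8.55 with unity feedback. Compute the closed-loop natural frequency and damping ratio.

The closed-loop denominator is s(s+7.8) + 8.55·9.5 = s² + 7.8s + 81.23.
Matching s² + 2ζω_n s + ω_n²: ω_n = √81.23 = 9.012 rad/s and 2ζω_n = 7.8, so ζ = 7.8/(2·9.012) = 0.433.

ω_n = 9.01 rad/s, ζ = 0.433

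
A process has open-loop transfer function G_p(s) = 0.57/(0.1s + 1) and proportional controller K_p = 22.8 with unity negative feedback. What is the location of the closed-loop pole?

s = -140

Closed loop: T(s) = K_p·G_p/(1+K_p·G_p) = 13/(0.1s + 1 + 13), with pole at s = −(1 + 13)/0.1 = −140.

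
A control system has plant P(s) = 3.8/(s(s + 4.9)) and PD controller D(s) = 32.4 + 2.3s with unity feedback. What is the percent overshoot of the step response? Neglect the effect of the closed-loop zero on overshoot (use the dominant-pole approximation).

8.65%

Forward path: (32.4 + 2.3s)·3.8/(s(s+4.9)). The closed-loop characteristic equation is s² + (4.9 + 3.8·2.3)s + 3.8·32.4 = 0.
That is s² + 13.64s + 123.1 = 0, so ω_n = 11.1 rad/s and ζ = 13.64/(2·11.1) = 0.6146.
%OS = 100·exp(−πζ/√(1−ζ²)) = 8.65%.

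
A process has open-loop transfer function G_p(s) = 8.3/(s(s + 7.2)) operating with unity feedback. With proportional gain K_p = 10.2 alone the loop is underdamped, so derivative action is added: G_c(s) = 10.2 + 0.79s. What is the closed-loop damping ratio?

ζ = 0.748

Forward path: (10.2 + 0.79s)·8.3/(s(s+7.2)). The closed-loop characteristic equation is s² + (7.2 + 8.3·0.79)s + 8.3·10.2 = 0.
That is s² + 13.76s + 84.66 = 0, so ω_n = 9.201 rad/s and ζ = 13.76/(2·9.201) = 0.7476.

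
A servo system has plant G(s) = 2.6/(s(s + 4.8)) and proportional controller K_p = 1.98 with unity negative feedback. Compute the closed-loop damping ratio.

ζ = 1.06

The closed-loop denominator is s(s+4.8) + 1.98·2.6 = s² + 4.8s + 5.148.
So ω_n² = 5.148 ⇒ ω_n = 2.269 rad/s, and ζ = 4.8/(2ω_n) = 1.06.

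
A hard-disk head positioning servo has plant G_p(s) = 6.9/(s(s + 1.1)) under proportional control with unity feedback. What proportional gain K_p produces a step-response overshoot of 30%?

From %OS = 100·exp(−πζ/√(1−ζ²)) = 30%, ζ = −ln(0.3)/√(π²+ln²(0.3)) = 0.3579.
Characteristic equation s² + 1.1s + 6.9K_p = 0 gives ζ = 1.1/(2√(6.9K_p)).
Setting ζ = 0.3579: √(6.9K_p) = 1.1/(2·0.3579) = 1.537, so K_p = 2.362/6.9 = 0.342.

K_p = 0.342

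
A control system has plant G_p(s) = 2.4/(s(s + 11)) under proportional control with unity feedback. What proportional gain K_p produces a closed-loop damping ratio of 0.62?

Closed-loop characteristic equation: s² + 11s + K_p·2.4 = 0.
So ω_n = √(2.4K_p) and 2ζω_n = 11, giving ζ = 11/(2√(2.4K_p)).
Setting ζ = 0.62: √(2.4K_p) = 11/(2·0.62) = 8.871, so K_p = 78.69/2.4 = 32.8.

K_p = 32.8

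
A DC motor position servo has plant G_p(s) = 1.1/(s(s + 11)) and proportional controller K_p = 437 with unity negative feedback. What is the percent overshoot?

44.3%

Closed-loop characteristic equation: s² + 11s + 480.7 = 0, so ω_n = 21.92 rad/s and ζ = 11/(2·21.92) = 0.2509.
%OS = 100·exp(−πζ/√(1−ζ²)) = 100·exp(−π·0.2509/√0.9371) = 44.3%.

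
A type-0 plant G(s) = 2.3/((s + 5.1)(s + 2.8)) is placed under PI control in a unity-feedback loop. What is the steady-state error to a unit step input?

0

The PI controller's integrator makes the forward path type 1, so e_ss to a step is zero.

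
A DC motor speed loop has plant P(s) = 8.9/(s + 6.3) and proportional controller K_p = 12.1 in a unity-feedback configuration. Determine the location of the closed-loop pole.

Closed-loop transfer function: T(s) = K_p·P(s)/(1 + K_p·P(s)) = 107.7/(s + 6.3 + 107.7) = 107.7/(s + 114).
The closed-loop pole is at s = −114.

s = -114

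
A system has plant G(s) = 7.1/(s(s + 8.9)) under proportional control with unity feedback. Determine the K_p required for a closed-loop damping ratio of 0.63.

Closed-loop characteristic equation: s² + 8.9s + K_p·7.1 = 0.
So ω_n = √(7.1K_p) and 2ζω_n = 8.9, giving ζ = 8.9/(2√(7.1K_p)).
Setting ζ = 0.63: √(7.1K_p) = 8.9/(2·0.63) = 7.063, so K_p = 49.89/7.1 = 7.03.

K_p = 7.03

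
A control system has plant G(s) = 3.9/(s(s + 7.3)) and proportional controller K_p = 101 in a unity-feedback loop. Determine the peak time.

The closed-loop denominator s² + 7.3s + 393.9 gives ω_n = √393.9 = 19.85 and ζ = 7.3/(2ω_n) = 0.1839.
Damped frequency ω_d = ω_n√(1−ζ²) = 19.51 rad/s, so peak time T_p = π/ω_d = 0.161 s.

T_p = 0.161 s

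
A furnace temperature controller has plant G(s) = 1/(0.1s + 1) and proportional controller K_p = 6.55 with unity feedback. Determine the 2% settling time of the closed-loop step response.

T_s ≈ 0.053 s

Closed loop: T(s) = K_p·G/(1+K_p·G) = 6.55/(0.1s + 1 + 6.55), with pole at s = −(1 + 6.55)/0.1 = −75.5.
τ = 1/75.5 = 0.01325 s, so 2% settling time ≈ 4τ = 0.053 s.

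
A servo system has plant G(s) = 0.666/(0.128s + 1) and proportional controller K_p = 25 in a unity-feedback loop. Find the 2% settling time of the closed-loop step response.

T_s ≈ 0.029 s

Closed loop: T(s) = K_p·G/(1+K_p·G) = 16.65/(0.128s + 1 + 16.65), with pole at s = −(1 + 16.65)/0.128 = −137.9.
τ = 1/137.9 = 0.007252 s, so 2% settling time ≈ 4τ = 0.029 s.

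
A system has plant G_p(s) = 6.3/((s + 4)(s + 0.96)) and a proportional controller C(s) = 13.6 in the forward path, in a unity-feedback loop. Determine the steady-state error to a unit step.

The loop is type 0. Static position error constant K_pos = C(0)·G_p(0) = 13.6·1.641 = 22.31.
Steady-state error to a unit step: e_ss = 1/(1+K_pos) = 1/23.31 = 0.0429.

0.0429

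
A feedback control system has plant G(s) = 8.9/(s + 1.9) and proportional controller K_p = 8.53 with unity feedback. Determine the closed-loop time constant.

τ = 0.0129 s

Closed-loop transfer function: T(s) = K_p·G(s)/(1 + K_p·G(s)) = 75.92/(s + 1.9 + 75.92) = 75.92/(s + 77.82).
Time constant τ = 1/77.82 = 0.0129 s.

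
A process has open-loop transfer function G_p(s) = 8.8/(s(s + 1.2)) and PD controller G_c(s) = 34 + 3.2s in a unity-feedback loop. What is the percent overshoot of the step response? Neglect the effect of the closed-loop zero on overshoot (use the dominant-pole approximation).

Forward path: (34 + 3.2s)·8.8/(s(s+1.2)). The closed-loop characteristic equation is s² + (1.2 + 8.8·3.2)s + 8.8·34 = 0.
That is s² + 29.36s + 299.2 = 0, so ω_n = 17.3 rad/s and ζ = 29.36/(2·17.3) = 0.8487.
%OS = 100·exp(−πζ/√(1−ζ²)) = 0.647%.

0.647%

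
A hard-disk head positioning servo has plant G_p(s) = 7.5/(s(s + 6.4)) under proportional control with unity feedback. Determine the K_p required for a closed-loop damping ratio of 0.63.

K_p = 3.44

Closed-loop characteristic equation: s² + 6.4s + K_p·7.5 = 0.
So ω_n = √(7.5K_p) and 2ζω_n = 6.4, giving ζ = 6.4/(2√(7.5K_p)).
Setting ζ = 0.63: √(7.5K_p) = 6.4/(2·0.63) = 5.079, so K_p = 25.8/7.5 = 3.44.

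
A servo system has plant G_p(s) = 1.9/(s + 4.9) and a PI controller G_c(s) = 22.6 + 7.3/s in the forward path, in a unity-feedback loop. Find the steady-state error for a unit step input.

0

The open loop G_c(s)G_p(s) has a pole at the origin (type 1), so the static position error constant is infinite and e_ss = 1/(1+∞) = 0.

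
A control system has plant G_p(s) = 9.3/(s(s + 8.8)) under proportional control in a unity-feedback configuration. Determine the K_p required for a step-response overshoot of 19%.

From %OS = 100·exp(−πζ/√(1−ζ²)) = 19%, ζ = −ln(0.19)/√(π²+ln²(0.19)) = 0.4673.
Characteristic equation s² + 8.8s + 9.3K_p = 0 gives ζ = 8.8/(2√(9.3K_p)).
Setting ζ = 0.4673: √(9.3K_p) = 8.8/(2·0.4673) = 9.415, so K_p = 88.64/9.3 = 9.53.

K_p = 9.53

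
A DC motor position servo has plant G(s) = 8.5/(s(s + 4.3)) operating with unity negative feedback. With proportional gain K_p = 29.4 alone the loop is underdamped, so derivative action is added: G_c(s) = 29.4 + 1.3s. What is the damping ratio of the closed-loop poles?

ζ = 0.486

Forward path: (29.4 + 1.3s)·8.5/(s(s+4.3)). The closed-loop characteristic equation is s² + (4.3 + 8.5·1.3)s + 8.5·29.4 = 0.
That is s² + 15.35s + 249.9 = 0, so ω_n = 15.81 rad/s and ζ = 15.35/(2·15.81) = 0.4855.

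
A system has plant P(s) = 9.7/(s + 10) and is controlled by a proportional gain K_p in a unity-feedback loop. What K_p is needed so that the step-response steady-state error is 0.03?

K_p = 33.3

Steady-state error for a unit step on this type-0 loop is 1/(1 + K_p·P(0)).
P(0) = 0.97. Require 1/(1 + K_p·0.97) = 0.03, so 1 + 0.97·K_p = 33.33.
K_p = (33.33 − 1)/0.97 = 33.3.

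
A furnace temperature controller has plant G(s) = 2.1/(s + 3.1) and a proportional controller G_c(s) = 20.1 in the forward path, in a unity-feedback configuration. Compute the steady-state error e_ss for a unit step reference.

0.0684

The loop is type 0. Static position error constant K_pos = G_c(0)·G(0) = 20.1·0.6774 = 13.62.
Steady-state error to a unit step: e_ss = 1/(1+K_pos) = 1/14.62 = 0.0684.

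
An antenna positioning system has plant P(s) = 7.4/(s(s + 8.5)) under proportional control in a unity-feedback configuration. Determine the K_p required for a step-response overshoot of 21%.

K_p = 12.3

From %OS = 100·exp(−πζ/√(1−ζ²)) = 21%, ζ = −ln(0.21)/√(π²+ln²(0.21)) = 0.4449.
Characteristic equation s² + 8.5s + 7.4K_p = 0 gives ζ = 8.5/(2√(7.4K_p)).
Setting ζ = 0.4449: √(7.4K_p) = 8.5/(2·0.4449) = 9.553, so K_p = 91.26/7.4 = 12.3.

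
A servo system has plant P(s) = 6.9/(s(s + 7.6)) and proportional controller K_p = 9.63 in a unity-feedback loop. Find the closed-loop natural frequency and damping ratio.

The closed-loop denominator is s(s+7.6) + 9.63·6.9 = s² + 7.6s + 66.45.
Matching s² + 2ζω_n s + ω_n²: ω_n = √66.45 = 8.152 rad/s and 2ζω_n = 7.6, so ζ = 7.6/(2·8.152) = 0.466.

ω_n = 8.15 rad/s, ζ = 0.466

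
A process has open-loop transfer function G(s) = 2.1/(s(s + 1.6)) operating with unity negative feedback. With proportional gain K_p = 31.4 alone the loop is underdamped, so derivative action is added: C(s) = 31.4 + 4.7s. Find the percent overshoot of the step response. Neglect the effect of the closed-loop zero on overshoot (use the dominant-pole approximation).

Forward path: (31.4 + 4.7s)·2.1/(s(s+1.6)). The closed-loop characteristic equation is s² + (1.6 + 2.1·4.7)s + 2.1·31.4 = 0.
That is s² + 11.47s + 65.94 = 0, so ω_n = 8.12 rad/s and ζ = 11.47/(2·8.12) = 0.7063.
%OS = 100·exp(−πζ/√(1−ζ²)) = 4.35%.

4.35%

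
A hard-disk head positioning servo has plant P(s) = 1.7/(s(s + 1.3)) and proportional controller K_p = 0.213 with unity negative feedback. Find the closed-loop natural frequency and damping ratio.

ω_n = 0.602 rad/s, ζ = 1.08

With unity feedback the closed-loop characteristic equation is s² + 1.3s + 0.213·1.7 = s² + 1.3s + 0.3621 = 0.
So ω_n² = 0.3621 ⇒ ω_n = 0.6017 rad/s, and ζ = 1.3/(2ω_n) = 1.08.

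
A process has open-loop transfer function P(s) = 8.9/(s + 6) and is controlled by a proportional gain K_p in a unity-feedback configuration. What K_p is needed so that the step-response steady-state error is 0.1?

Steady-state error for a unit step on this type-0 loop is 1/(1 + K_p·P(0)).
P(0) = 1.483. Require 1/(1 + K_p·1.483) = 0.1, so 1 + 1.483·K_p = 10.
K_p = (10 − 1)/1.483 = 6.07.

K_p = 6.07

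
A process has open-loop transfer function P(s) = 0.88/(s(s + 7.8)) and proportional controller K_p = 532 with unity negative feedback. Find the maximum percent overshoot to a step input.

From 1 + K_pP(s) = 0: s² + 7.8s + 468.2 = 0 ⇒ ω_n = 21.64, ζ = 0.1802.
%OS = 100·exp(−πζ/√(1−ζ²)) = 100·exp(−π·0.1802/√0.9675) = 56.2%.

56.2%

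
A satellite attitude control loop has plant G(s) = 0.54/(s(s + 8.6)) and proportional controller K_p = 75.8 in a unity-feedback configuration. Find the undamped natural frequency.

With unity feedback the closed-loop characteristic equation is s² + 8.6s + 75.8·0.54 = s² + 8.6s + 40.93 = 0.
So ω_n² = 40.93 ⇒ ω_n = 6.398 rad/s, and ζ = 8.6/(2ω_n) = 0.672.

ω_n = 6.4 rad/s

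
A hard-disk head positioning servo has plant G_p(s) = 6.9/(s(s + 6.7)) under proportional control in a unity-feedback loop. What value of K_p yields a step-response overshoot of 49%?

From %OS = 100·exp(−πζ/√(1−ζ²)) = 49%, ζ = −ln(0.49)/√(π²+ln²(0.49)) = 0.2214.
Characteristic equation s² + 6.7s + 6.9K_p = 0 gives ζ = 6.7/(2√(6.9K_p)).
Setting ζ = 0.2214: √(6.9K_p) = 6.7/(2·0.2214) = 15.13, so K_p = 228.9/6.9 = 33.2.

K_p = 33.2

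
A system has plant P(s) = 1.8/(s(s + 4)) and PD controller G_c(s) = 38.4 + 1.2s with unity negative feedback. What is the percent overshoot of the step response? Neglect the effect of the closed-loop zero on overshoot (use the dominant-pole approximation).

28.6%

Forward path: (38.4 + 1.2s)·1.8/(s(s+4)). The closed-loop characteristic equation is s² + (4 + 1.8·1.2)s + 1.8·38.4 = 0.
That is s² + 6.16s + 69.12 = 0, so ω_n = 8.314 rad/s and ζ = 6.16/(2·8.314) = 0.3705.
%OS = 100·exp(−πζ/√(1−ζ²)) = 28.6%.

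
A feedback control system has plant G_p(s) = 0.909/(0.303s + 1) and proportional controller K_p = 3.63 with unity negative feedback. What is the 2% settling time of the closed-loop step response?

Closed loop: T(s) = K_p·G_p/(1+K_p·G_p) = 3.3/(0.303s + 1 + 3.3), with pole at s = −(1 + 3.3)/0.303 = −14.19.
τ = 1/14.19 = 0.07047 s, so 2% settling time ≈ 4τ = 0.282 s.

T_s ≈ 0.282 s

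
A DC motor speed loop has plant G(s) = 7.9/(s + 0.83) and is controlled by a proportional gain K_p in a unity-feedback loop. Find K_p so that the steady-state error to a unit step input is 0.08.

K_p = 1.21

The loop is type 0, so e_ss(step) = 1/(1 + K_pos) with K_pos = K_p·G(0).
G(0) = 9.518. Require 1/(1 + K_p·9.518) = 0.08, so 1 + 9.518·K_p = 12.5.
K_p = (12.5 − 1)/9.518 = 1.21.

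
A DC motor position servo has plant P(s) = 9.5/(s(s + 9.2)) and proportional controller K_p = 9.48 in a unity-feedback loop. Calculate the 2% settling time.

T_s ≈ 0.87 s

From 1 + K_pP(s) = 0: s² + 9.2s + 90.06 = 0 ⇒ ω_n = 9.49, ζ = 0.4847.
2% settling time T_s ≈ 4/(ζω_n) = 4/4.6 = 0.87 s.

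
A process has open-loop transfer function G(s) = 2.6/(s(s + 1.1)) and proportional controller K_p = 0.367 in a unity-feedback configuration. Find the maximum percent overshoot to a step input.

11.8%

From 1 + K_pG(s) = 0: s² + 1.1s + 0.9542 = 0 ⇒ ω_n = 0.9768, ζ = 0.563.
%OS = 100·exp(−πζ/√(1−ζ²)) = 100·exp(−π·0.563/√0.683) = 11.8%.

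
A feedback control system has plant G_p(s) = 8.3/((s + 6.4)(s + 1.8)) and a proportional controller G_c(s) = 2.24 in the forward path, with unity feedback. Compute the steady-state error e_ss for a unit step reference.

The loop is type 0. Static position error constant K_pos = G_c(0)·G_p(0) = 2.24·0.7205 = 1.614.
Steady-state error to a unit step: e_ss = 1/(1+K_pos) = 1/2.614 = 0.383.

0.383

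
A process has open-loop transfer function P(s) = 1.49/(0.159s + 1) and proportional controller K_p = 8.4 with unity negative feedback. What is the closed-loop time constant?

τ = 0.0118 s

Closed loop: T(s) = K_p·P/(1+K_p·P) = 12.52/(0.159s + 1 + 12.52), with pole at s = −(1 + 12.52)/0.159 = −85.01.
Closed-loop time constant τ = 1/85.01 = 0.0118 s.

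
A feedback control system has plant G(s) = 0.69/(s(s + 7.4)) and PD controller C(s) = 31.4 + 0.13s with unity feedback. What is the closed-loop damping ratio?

Forward path: (31.4 + 0.13s)·0.69/(s(s+7.4)). The closed-loop characteristic equation is s² + (7.4 + 0.69·0.13)s + 0.69·31.4 = 0.
That is s² + 7.49s + 21.67 = 0, so ω_n = 4.655 rad/s and ζ = 7.49/(2·4.655) = 0.8045.

ζ = 0.805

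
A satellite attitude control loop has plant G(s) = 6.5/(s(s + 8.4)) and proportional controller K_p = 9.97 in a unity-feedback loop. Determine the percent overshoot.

The closed-loop denominator s² + 8.4s + 64.81 gives ω_n = √64.81 = 8.05 and ζ = 8.4/(2ω_n) = 0.5217.
%OS = 100·exp(−πζ/√(1−ζ²)) = 100·exp(−π·0.5217/√0.7278) = 14.6%.

14.6%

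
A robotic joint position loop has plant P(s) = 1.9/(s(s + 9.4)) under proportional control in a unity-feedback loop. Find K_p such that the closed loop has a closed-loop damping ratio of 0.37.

Closed-loop characteristic equation: s² + 9.4s + K_p·1.9 = 0.
So ω_n = √(1.9K_p) and 2ζω_n = 9.4, giving ζ = 9.4/(2√(1.9K_p)).
Setting ζ = 0.37: √(1.9K_p) = 9.4/(2·0.37) = 12.7, so K_p = 161.4/1.9 = 84.9.

K_p = 84.9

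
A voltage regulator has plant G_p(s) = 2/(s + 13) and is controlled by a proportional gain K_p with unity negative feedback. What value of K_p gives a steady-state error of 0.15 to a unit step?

For a type-0 loop with proportional control, e_ss = 1/(1 + K_p·G_p(0)).
G_p(0) = 0.1538. Require 1/(1 + K_p·0.1538) = 0.15, so 1 + 0.1538·K_p = 6.667.
K_p = (6.667 − 1)/0.1538 = 36.8.

K_p = 36.8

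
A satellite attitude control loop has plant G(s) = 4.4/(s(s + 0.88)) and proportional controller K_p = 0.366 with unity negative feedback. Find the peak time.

T_p = 2.64 s

The closed-loop denominator s² + 0.88s + 1.61 gives ω_n = √1.61 = 1.269 and ζ = 0.88/(2ω_n) = 0.3467.
Damped frequency ω_d = ω_n√(1−ζ²) = 1.19 rad/s, so peak time T_p = π/ω_d = 2.64 s.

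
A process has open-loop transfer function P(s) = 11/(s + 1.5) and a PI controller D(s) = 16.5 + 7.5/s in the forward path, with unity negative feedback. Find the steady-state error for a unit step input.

0

The open loop D(s)P(s) has a pole at the origin (type 1), so the static position error constant is infinite and e_ss = 1/(1+∞) = 0.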